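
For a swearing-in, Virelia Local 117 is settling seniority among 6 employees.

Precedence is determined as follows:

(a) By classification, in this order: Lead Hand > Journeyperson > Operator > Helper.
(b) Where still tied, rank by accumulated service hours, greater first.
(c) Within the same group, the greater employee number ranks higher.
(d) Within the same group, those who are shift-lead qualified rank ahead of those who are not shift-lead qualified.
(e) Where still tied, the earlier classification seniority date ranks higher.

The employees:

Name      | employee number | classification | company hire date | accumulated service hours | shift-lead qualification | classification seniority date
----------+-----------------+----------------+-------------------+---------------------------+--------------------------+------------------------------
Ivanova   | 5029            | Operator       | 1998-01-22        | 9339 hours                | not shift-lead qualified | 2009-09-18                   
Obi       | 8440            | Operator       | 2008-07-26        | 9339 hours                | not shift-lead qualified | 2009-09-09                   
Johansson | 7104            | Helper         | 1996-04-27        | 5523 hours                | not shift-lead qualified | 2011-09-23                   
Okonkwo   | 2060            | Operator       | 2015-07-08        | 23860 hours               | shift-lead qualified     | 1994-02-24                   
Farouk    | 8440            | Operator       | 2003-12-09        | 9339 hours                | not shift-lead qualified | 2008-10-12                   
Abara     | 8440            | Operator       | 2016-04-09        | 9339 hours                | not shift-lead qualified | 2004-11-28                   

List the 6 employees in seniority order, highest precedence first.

By classification: Okonkwo, Abara, Farouk, Obi and Ivanova (Operator); then Johansson (Helper).
Among Okonkwo, Abara, Farouk, Obi and Ivanova, by accumulated service hours (higher first): Okonkwo (23860 hours) before Abara, Farouk, Obi and Ivanova (9339 hours).
Among Abara, Farouk, Obi and Ivanova, by employee number (higher first): Abara, Farouk and Obi (8440) before Ivanova (5029).
Abara, Farouk and Obi are each not shift-lead qualified, so the next rule applies.
Among Abara, Farouk and Obi, by classification seniority date (earlier first): Abara (2004-11-28) before Farouk (2008-10-12) before Obi (2009-09-09).
Full order: Okonkwo, Abara, Farouk, Obi, Ivanova, Johansson.

Okonkwo, Abara, Farouk, Obi, Ivanova, Johansson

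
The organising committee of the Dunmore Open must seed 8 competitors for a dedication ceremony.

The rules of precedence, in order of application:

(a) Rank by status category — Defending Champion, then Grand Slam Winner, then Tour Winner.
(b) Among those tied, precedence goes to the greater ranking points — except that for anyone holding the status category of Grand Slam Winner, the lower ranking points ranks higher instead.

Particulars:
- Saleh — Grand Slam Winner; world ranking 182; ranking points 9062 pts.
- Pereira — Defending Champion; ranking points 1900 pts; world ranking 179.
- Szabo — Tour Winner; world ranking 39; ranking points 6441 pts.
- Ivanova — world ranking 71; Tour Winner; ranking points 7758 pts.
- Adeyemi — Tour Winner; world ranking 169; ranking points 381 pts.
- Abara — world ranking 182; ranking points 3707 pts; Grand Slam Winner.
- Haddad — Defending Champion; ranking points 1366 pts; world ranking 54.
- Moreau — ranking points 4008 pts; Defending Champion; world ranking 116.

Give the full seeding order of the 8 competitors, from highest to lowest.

Moreau, Pereira, Haddad, Abara, Saleh, Ivanova, Szabo, Adeyemi

By status category: Moreau, Pereira and Haddad (Defending Champion); then Abara and Saleh (Grand Slam Winner); then Ivanova, Szabo and Adeyemi (Tour Winner).
Among Moreau, Pereira and Haddad, by ranking points (higher first): Moreau (4008 pts) before Pereira (1900 pts) before Haddad (1366 pts).
Among Abara and Saleh, by ranking points (lower first) (reversed rule for this group): Abara (3707 pts) before Saleh (9062 pts).
Among Ivanova, Szabo and Adeyemi, by ranking points (higher first): Ivanova (7758 pts) before Szabo (6441 pts) before Adeyemi (381 pts).
Full order: Moreau, Pereira, Haddad, Abara, Saleh, Ivanova, Szabo, Adeyemi.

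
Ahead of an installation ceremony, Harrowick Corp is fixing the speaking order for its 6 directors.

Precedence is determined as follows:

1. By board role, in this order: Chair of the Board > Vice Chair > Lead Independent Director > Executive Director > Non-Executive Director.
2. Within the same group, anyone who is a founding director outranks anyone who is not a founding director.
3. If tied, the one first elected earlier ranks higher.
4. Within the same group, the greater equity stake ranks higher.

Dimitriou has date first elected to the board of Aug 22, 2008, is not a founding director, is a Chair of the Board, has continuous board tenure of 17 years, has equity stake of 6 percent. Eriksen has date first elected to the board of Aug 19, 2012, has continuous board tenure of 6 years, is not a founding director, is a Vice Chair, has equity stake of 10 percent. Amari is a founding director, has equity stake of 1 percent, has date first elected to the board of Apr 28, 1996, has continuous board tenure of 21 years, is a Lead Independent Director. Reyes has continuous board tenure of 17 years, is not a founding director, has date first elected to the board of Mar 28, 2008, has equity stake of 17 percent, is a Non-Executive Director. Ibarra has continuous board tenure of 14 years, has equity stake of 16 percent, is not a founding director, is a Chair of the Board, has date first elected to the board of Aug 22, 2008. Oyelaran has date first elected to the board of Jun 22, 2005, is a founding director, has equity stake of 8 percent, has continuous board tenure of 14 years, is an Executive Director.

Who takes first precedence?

Ibarra

By board role: Ibarra and Dimitriou (Chair of the Board); then Eriksen (Vice Chair); then Amari (Lead Independent Director); then Oyelaran (Executive Director); then Reyes (Non-Executive Director).
Ibarra and Dimitriou are each not a founding director, so the next rule applies.
Ibarra and Dimitriou both have date first elected to the board Aug 22, 2008, so the next rule applies.
Among Ibarra and Dimitriou, by equity stake (higher first): Ibarra (16 percent) before Dimitriou (6 percent).
Order: Ibarra, Dimitriou, Eriksen, Amari, Oyelaran, Reyes.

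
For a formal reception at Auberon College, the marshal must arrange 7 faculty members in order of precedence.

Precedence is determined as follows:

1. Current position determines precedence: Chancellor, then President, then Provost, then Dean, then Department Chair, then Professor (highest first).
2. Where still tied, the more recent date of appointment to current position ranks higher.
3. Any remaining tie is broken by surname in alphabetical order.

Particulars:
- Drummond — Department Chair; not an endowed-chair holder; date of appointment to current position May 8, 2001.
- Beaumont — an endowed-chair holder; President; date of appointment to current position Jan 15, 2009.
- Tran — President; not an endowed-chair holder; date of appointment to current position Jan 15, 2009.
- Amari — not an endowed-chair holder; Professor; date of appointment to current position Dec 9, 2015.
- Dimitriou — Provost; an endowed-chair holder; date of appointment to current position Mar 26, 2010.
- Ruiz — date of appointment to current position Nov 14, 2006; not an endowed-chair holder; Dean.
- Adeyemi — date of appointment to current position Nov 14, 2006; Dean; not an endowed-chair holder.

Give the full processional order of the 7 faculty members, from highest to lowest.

Beaumont, Tran, Dimitriou, Adeyemi, Ruiz, Drummond, Amari

By current position: Beaumont and Tran (President); then Dimitriou (Provost); then Adeyemi and Ruiz (Dean); then Drummond (Department Chair); then Amari (Professor).
Beaumont and Tran both have date of appointment to current position Jan 15, 2009, so the next rule applies.
Among Beaumont and Tran, alphabetically by surname: Beaumont before Tran.
Adeyemi and Ruiz both have date of appointment to current position Nov 14, 2006, so the next rule applies.
Among Adeyemi and Ruiz, alphabetically by surname: Adeyemi before Ruiz.
Full order: Beaumont, Tran, Dimitriou, Adeyemi, Ruiz, Drummond, Amari.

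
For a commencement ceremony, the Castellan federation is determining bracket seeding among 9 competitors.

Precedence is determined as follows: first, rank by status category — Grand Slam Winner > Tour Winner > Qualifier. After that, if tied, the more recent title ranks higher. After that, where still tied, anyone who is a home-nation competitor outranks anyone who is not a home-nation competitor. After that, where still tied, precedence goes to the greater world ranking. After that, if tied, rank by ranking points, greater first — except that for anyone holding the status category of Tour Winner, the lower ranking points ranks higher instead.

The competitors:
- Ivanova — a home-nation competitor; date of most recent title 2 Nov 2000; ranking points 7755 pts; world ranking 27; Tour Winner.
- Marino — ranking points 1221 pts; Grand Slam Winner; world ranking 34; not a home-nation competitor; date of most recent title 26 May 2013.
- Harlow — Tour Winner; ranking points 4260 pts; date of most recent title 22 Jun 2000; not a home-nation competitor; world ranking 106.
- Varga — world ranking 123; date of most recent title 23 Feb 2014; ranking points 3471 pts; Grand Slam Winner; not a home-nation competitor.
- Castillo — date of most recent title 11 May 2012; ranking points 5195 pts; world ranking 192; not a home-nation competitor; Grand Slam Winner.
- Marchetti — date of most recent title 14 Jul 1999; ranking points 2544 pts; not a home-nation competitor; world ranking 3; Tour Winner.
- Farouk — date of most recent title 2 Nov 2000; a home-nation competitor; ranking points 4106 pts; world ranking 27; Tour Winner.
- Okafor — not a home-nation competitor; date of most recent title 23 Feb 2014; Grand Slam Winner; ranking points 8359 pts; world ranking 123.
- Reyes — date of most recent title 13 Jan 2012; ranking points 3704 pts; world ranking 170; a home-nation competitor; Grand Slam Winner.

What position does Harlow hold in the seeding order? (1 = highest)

8

By status category: Okafor, Varga, Marino, Castillo and Reyes (Grand Slam Winner); then Farouk, Ivanova, Harlow and Marchetti (Tour Winner).
Among Okafor, Varga, Marino, Castillo and Reyes, by date of most recent title (later first): Okafor and Varga (23 Feb 2014) before Marino (26 May 2013) before Castillo (11 May 2012) before Reyes (13 Jan 2012).
Okafor and Varga are each not a home-nation competitor, so the next rule applies.
Okafor and Varga both have world ranking 123, so the next rule applies.
Among Okafor and Varga, by ranking points (higher first): Okafor (8359 pts) before Varga (3471 pts).
Among Farouk, Ivanova, Harlow and Marchetti, by date of most recent title (later first): Farouk and Ivanova (2 Nov 2000) before Harlow (22 Jun 2000) before Marchetti (14 Jul 1999).
Farouk and Ivanova are each a home-nation competitor, so the next rule applies.
Farouk and Ivanova both have world ranking 27, so the next rule applies.
Among Farouk and Ivanova, by ranking points (lower first) (reversed rule for this group): Farouk (4106 pts) before Ivanova (7755 pts).
Order: Okafor, Varga, Marino, Castillo, Reyes, Farouk, Ivanova, Harlow, Marchetti. So position 8.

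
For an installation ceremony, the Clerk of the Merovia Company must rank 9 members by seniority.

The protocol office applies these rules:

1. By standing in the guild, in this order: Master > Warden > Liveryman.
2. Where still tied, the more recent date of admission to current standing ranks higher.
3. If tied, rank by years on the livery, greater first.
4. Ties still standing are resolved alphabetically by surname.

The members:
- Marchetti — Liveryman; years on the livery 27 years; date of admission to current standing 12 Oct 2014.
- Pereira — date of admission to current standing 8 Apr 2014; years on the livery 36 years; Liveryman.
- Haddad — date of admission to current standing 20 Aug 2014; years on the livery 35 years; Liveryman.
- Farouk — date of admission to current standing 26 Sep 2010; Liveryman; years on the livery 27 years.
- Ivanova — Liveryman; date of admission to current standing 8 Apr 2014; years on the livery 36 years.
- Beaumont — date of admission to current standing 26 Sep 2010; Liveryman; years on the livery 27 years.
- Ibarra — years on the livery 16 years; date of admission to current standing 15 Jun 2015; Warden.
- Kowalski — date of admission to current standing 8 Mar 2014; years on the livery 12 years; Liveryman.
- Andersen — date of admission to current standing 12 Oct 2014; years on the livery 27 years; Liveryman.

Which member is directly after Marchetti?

By standing in the guild: Ibarra (Warden); then Andersen, Marchetti, Haddad, Ivanova, Pereira, Kowalski, Beaumont and Farouk (Liveryman).
Among Andersen, Marchetti, Haddad, Ivanova, Pereira, Kowalski, Beaumont and Farouk, by date of admission to current standing (later first): Andersen and Marchetti (12 Oct 2014) before Haddad (20 Aug 2014) before Ivanova and Pereira (8 Apr 2014) before Kowalski (8 Mar 2014) before Beaumont and Farouk (26 Sep 2010).
Andersen and Marchetti both have years on the livery 27 years, so the next rule applies.
Among Andersen and Marchetti, alphabetically by surname: Andersen before Marchetti.
Ivanova and Pereira both have years on the livery 36 years, so the next rule applies.
Among Ivanova and Pereira, alphabetically by surname: Ivanova before Pereira.
Beaumont and Farouk both have years on the livery 27 years, so the next rule applies.
Among Beaumont and Farouk, alphabetically by surname: Beaumont before Farouk.
Order: Ibarra, Andersen, Marchetti, Haddad, Ivanova, Pereira, Kowalski, Beaumont, Farouk.

Haddad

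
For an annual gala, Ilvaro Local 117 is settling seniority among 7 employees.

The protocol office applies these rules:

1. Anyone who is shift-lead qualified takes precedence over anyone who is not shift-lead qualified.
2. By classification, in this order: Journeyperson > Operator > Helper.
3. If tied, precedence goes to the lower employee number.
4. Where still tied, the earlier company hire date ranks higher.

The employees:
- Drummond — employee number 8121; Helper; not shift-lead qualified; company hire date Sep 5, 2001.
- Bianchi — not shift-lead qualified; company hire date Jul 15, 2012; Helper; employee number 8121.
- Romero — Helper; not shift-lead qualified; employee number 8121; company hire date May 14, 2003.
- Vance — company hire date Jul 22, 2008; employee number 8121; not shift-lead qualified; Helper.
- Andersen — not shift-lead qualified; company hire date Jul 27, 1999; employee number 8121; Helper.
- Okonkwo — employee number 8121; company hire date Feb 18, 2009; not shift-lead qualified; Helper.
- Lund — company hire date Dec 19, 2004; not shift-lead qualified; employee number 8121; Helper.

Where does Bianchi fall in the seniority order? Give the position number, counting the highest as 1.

By the first rule: Andersen, Drummond, Romero, Lund, Vance, Okonkwo and Bianchi (each not shift-lead qualified).
Andersen, Drummond, Romero, Lund, Vance, Okonkwo and Bianchi are each Helper, so the next rule applies.
Andersen, Drummond, Romero, Lund, Vance, Okonkwo and Bianchi all have employee number 8121, so the next rule applies.
Among Andersen, Drummond, Romero, Lund, Vance, Okonkwo and Bianchi, by company hire date (earlier first): Andersen (Jul 27, 1999) before Drummond (Sep 5, 2001) before Romero (May 14, 2003) before Lund (Dec 19, 2004) before Vance (Jul 22, 2008) before Okonkwo (Feb 18, 2009) before Bianchi (Jul 15, 2012).
Order: Andersen, Drummond, Romero, Lund, Vance, Okonkwo, Bianchi. So position 7.

7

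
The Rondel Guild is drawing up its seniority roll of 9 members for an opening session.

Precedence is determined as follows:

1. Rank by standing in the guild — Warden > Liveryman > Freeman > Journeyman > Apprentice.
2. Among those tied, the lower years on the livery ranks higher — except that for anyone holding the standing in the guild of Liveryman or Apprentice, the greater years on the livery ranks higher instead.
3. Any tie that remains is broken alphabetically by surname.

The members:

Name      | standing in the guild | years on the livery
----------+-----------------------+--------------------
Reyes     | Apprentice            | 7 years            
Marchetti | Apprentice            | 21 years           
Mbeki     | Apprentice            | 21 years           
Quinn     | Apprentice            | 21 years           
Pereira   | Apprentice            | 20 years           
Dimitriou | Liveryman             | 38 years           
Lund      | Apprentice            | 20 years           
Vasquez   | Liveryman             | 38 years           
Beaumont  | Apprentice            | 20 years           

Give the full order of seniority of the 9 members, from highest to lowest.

Dimitriou, Vasquez, Marchetti, Mbeki, Quinn, Beaumont, Lund, Pereira, Reyes

By standing in the guild: Dimitriou and Vasquez (Liveryman); then Marchetti, Mbeki, Quinn, Beaumont, Lund, Pereira and Reyes (Apprentice).
Dimitriou and Vasquez both have years on the livery 38 years, so the next rule applies.
Among Dimitriou and Vasquez, alphabetically by surname: Dimitriou before Vasquez.
Among Marchetti, Mbeki, Quinn, Beaumont, Lund, Pereira and Reyes, by years on the livery (higher first) (reversed rule for this group): Marchetti, Mbeki and Quinn (21 years) before Beaumont, Lund and Pereira (20 years) before Reyes (7 years).
Among Marchetti, Mbeki and Quinn, alphabetically by surname: Marchetti before Mbeki before Quinn.
Among Beaumont, Lund and Pereira, alphabetically by surname: Beaumont before Lund before Pereira.
Full order: Dimitriou, Vasquez, Marchetti, Mbeki, Quinn, Beaumont, Lund, Pereira, Reyes.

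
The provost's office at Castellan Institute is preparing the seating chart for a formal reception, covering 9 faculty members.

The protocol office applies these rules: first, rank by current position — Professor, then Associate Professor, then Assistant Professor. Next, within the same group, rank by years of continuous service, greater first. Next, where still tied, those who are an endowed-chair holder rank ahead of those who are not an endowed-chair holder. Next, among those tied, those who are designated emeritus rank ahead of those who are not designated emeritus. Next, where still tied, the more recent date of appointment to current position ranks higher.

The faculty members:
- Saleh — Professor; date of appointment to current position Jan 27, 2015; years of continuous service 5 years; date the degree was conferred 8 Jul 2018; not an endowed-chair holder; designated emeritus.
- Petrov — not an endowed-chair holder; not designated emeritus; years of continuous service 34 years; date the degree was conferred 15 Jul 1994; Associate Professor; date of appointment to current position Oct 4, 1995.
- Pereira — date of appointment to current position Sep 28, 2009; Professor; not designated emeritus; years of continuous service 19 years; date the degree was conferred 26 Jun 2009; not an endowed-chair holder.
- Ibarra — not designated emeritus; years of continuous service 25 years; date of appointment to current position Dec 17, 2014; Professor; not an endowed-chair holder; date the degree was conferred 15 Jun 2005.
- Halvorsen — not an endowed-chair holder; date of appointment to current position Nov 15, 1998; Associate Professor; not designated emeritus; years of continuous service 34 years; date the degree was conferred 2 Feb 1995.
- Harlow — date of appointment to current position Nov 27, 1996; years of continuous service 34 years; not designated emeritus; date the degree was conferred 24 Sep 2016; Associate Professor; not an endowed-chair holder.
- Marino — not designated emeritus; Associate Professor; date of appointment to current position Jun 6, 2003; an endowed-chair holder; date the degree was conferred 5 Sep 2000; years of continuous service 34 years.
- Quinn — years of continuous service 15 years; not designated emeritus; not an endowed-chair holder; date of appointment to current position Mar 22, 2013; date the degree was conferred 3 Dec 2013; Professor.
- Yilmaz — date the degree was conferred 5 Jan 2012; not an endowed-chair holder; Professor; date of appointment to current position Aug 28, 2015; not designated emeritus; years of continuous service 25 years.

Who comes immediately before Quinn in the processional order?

Pereira

By current position: Yilmaz, Ibarra, Pereira, Quinn and Saleh (Professor); then Marino, Halvorsen, Harlow and Petrov (Associate Professor).
Among Yilmaz, Ibarra, Pereira, Quinn and Saleh, by years of continuous service (higher first): Yilmaz and Ibarra (25 years) before Pereira (19 years) before Quinn (15 years) before Saleh (5 years).
Yilmaz and Ibarra are each not an endowed-chair holder, so the next rule applies.
Yilmaz and Ibarra are each not designated emeritus, so the next rule applies.
Among Yilmaz and Ibarra, by date of appointment to current position (later first): Yilmaz (Aug 28, 2015) before Ibarra (Dec 17, 2014).
Marino, Halvorsen, Harlow and Petrov all have years of continuous service 34 years, so the next rule applies.
Among Marino, Halvorsen, Harlow and Petrov, an endowed-chair holder before not an endowed-chair holder: Marino (an endowed-chair holder) before Halvorsen, Harlow and Petrov (not an endowed-chair holder).
Halvorsen, Harlow and Petrov are each not designated emeritus, so the next rule applies.
Among Halvorsen, Harlow and Petrov, by date of appointment to current position (later first): Halvorsen (Nov 15, 1998) before Harlow (Nov 27, 1996) before Petrov (Oct 4, 1995).
Order: Yilmaz, Ibarra, Pereira, Quinn, Saleh, Marino, Halvorsen, Harlow, Petrov.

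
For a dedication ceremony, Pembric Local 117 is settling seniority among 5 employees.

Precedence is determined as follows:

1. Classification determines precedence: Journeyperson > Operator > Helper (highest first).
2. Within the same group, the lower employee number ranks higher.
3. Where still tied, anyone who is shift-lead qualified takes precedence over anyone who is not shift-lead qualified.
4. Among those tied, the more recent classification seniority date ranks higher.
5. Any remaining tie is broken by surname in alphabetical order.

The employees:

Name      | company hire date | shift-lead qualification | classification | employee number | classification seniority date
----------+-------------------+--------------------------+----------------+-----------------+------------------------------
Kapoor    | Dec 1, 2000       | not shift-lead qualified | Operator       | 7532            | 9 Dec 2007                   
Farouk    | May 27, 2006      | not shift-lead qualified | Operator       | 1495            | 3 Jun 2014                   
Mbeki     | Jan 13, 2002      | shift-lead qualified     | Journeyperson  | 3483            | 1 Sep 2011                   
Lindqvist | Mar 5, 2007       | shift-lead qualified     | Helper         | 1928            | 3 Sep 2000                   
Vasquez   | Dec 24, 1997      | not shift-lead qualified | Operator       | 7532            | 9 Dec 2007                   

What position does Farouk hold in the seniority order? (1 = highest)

By classification: Mbeki (Journeyperson); then Farouk, Kapoor and Vasquez (Operator); then Lindqvist (Helper).
Among Farouk, Kapoor and Vasquez, by employee number (lower first): Farouk (1495) before Kapoor and Vasquez (7532).
Kapoor and Vasquez are each not shift-lead qualified, so the next rule applies.
Kapoor and Vasquez both have classification seniority date 9 Dec 2007, so the next rule applies.
Among Kapoor and Vasquez, alphabetically by surname: Kapoor before Vasquez.
Order: Mbeki, Farouk, Kapoor, Vasquez, Lindqvist. So position 2.

2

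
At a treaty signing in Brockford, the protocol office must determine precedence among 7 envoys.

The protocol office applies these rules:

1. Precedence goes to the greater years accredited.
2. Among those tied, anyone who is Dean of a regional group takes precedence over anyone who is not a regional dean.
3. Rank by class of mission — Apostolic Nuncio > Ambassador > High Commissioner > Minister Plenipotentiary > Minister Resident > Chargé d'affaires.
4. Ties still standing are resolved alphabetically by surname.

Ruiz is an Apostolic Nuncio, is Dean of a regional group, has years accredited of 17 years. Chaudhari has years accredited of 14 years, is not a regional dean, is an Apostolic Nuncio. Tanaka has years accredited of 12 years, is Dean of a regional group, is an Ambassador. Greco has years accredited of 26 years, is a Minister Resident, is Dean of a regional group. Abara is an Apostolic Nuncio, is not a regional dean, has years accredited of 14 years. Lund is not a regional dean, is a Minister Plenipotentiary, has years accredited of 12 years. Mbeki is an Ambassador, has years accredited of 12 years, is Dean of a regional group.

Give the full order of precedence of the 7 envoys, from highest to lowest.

By years accredited (higher first): Greco (26 years); then Ruiz (17 years); then Abara and Chaudhari (both 14 years); then Mbeki, Tanaka and Lund (each 12 years).
Abara and Chaudhari are each not a regional dean, so the next rule applies.
Abara and Chaudhari are each Apostolic Nuncio, so the next rule applies.
Among Abara and Chaudhari, alphabetically by surname: Abara before Chaudhari.
Among Mbeki, Tanaka and Lund, Dean of a regional group before not a regional dean: Mbeki and Tanaka (Dean of a regional group) before Lund (not a regional dean).
Mbeki and Tanaka are each Ambassador, so the next rule applies.
Among Mbeki and Tanaka, alphabetically by surname: Mbeki before Tanaka.
Full order: Greco, Ruiz, Abara, Chaudhari, Mbeki, Tanaka, Lund.

Greco, Ruiz, Abara, Chaudhari, Mbeki, Tanaka, Lund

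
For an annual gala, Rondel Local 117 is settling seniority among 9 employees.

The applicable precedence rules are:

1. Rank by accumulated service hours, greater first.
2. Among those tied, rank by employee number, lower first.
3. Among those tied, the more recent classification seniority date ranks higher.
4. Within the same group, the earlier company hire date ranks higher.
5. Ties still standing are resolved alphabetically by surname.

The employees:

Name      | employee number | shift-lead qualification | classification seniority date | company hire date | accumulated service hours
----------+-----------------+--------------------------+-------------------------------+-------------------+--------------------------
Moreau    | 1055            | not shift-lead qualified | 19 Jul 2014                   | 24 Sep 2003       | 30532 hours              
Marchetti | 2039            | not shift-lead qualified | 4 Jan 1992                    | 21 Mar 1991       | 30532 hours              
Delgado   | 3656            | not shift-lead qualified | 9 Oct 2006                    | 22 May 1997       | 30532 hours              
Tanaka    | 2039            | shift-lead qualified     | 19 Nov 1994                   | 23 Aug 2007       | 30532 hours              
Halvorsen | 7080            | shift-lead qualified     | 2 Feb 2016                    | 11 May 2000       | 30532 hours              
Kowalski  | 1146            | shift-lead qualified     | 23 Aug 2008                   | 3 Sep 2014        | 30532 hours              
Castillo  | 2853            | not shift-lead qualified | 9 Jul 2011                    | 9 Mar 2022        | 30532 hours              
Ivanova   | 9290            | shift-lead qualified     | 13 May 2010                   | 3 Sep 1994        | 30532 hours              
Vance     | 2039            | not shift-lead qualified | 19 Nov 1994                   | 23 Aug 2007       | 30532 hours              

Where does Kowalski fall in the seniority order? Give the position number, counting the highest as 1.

By accumulated service hours (higher first): Moreau, Kowalski, Tanaka, Vance, Marchetti, Castillo, Delgado, Halvorsen and Ivanova (each 30532 hours).
Among Moreau, Kowalski, Tanaka, Vance, Marchetti, Castillo, Delgado, Halvorsen and Ivanova, by employee number (lower first): Moreau (1055) before Kowalski (1146) before Tanaka, Vance and Marchetti (2039) before Castillo (2853) before Delgado (3656) before Halvorsen (7080) before Ivanova (9290).
Among Tanaka, Vance and Marchetti, by classification seniority date (later first): Tanaka and Vance (19 Nov 1994) before Marchetti (4 Jan 1992).
Tanaka and Vance both have company hire date 23 Aug 2007, so the next rule applies.
Among Tanaka and Vance, alphabetically by surname: Tanaka before Vance.
Order: Moreau, Kowalski, Tanaka, Vance, Marchetti, Castillo, Delgado, Halvorsen, Ivanova. So position 2.

2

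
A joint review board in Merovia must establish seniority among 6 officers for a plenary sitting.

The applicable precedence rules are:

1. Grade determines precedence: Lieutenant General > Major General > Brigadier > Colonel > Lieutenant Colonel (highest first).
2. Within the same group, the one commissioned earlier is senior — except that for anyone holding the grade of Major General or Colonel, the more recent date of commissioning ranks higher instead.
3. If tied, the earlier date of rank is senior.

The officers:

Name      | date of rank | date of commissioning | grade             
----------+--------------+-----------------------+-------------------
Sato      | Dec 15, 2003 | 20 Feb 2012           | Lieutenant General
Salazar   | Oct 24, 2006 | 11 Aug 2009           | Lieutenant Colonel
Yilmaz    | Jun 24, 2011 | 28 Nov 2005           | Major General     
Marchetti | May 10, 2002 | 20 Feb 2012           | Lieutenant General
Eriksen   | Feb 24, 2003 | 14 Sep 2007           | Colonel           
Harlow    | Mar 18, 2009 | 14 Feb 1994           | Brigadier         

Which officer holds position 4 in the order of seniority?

By grade: Marchetti and Sato (Lieutenant General); then Yilmaz (Major General); then Harlow (Brigadier); then Eriksen (Colonel); then Salazar (Lieutenant Colonel).
Marchetti and Sato both have date of commissioning 20 Feb 2012, so the next rule applies.
Among Marchetti and Sato, by date of rank (earlier first): Marchetti (May 10, 2002) before Sato (Dec 15, 2003).
Order: Marchetti, Sato, Yilmaz, Harlow, Eriksen, Salazar.

Harlow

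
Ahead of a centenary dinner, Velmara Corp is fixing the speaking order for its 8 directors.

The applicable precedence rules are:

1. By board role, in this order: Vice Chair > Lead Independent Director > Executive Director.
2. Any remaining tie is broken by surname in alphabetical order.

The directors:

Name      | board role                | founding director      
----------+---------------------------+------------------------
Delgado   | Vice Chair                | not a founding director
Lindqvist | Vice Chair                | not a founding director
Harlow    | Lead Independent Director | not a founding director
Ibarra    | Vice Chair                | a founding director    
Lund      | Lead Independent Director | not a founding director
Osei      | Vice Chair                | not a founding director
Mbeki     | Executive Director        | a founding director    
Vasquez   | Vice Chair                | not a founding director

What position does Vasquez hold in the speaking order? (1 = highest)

By board role: Delgado, Ibarra, Lindqvist, Osei and Vasquez (Vice Chair); then Harlow and Lund (Lead Independent Director); then Mbeki (Executive Director).
Among Delgado, Ibarra, Lindqvist, Osei and Vasquez, alphabetically by surname: Delgado before Ibarra before Lindqvist before Osei before Vasquez.
Among Harlow and Lund, alphabetically by surname: Harlow before Lund.
Order: Delgado, Ibarra, Lindqvist, Osei, Vasquez, Harlow, Lund, Mbeki. So position 5.

5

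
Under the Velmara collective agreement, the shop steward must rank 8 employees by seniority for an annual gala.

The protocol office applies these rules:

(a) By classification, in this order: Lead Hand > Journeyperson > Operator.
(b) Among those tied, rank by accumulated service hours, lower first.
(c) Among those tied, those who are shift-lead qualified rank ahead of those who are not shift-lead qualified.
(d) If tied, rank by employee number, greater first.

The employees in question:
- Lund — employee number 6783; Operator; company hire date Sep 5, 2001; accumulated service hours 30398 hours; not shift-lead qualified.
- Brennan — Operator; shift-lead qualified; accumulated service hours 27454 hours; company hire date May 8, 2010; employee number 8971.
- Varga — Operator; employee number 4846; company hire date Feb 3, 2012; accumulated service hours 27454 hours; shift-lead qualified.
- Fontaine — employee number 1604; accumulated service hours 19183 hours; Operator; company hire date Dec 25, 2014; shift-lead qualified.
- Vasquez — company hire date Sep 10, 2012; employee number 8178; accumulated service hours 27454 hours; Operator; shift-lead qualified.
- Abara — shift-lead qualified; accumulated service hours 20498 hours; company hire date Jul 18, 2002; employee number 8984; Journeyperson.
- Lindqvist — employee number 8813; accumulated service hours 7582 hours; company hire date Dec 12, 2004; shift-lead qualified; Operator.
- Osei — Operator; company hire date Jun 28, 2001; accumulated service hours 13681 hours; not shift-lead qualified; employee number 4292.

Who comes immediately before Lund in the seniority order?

By classification: Abara (Journeyperson); then Lindqvist, Osei, Fontaine, Brennan, Vasquez, Varga and Lund (Operator).
Among Lindqvist, Osei, Fontaine, Brennan, Vasquez, Varga and Lund, by accumulated service hours (lower first): Lindqvist (7582 hours) before Osei (13681 hours) before Fontaine (19183 hours) before Brennan, Vasquez and Varga (27454 hours) before Lund (30398 hours).
Brennan, Vasquez and Varga are each shift-lead qualified, so the next rule applies.
Among Brennan, Vasquez and Varga, by employee number (higher first): Brennan (8971) before Vasquez (8178) before Varga (4846).
Order: Abara, Lindqvist, Osei, Fontaine, Brennan, Vasquez, Varga, Lund.

Varga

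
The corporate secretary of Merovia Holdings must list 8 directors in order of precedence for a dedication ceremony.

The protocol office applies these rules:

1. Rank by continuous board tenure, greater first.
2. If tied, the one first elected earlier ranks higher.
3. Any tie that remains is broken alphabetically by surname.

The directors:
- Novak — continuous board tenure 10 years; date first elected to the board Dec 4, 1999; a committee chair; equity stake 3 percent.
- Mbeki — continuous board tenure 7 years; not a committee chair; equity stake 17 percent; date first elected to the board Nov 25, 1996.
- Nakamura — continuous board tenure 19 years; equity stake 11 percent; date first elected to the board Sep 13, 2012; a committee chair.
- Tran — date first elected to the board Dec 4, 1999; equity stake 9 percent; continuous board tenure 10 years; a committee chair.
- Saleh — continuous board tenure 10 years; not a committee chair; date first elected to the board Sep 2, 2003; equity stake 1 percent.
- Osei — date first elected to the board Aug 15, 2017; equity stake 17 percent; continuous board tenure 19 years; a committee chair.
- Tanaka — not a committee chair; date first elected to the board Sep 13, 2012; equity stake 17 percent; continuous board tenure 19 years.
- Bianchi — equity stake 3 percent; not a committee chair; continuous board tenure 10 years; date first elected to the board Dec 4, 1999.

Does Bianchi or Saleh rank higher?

Bianchi

By continuous board tenure (higher first): Nakamura, Tanaka and Osei (each 19 years); then Bianchi, Novak, Tran and Saleh (each 10 years); then Mbeki (7 years).
Among Nakamura, Tanaka and Osei, by date first elected to the board (earlier first): Nakamura and Tanaka (Sep 13, 2012) before Osei (Aug 15, 2017).
Among Nakamura and Tanaka, alphabetically by surname: Nakamura before Tanaka.
Among Bianchi, Novak, Tran and Saleh, by date first elected to the board (earlier first): Bianchi, Novak and Tran (Dec 4, 1999) before Saleh (Sep 2, 2003).
Among Bianchi, Novak and Tran, alphabetically by surname: Bianchi before Novak before Tran.
So Bianchi takes precedence.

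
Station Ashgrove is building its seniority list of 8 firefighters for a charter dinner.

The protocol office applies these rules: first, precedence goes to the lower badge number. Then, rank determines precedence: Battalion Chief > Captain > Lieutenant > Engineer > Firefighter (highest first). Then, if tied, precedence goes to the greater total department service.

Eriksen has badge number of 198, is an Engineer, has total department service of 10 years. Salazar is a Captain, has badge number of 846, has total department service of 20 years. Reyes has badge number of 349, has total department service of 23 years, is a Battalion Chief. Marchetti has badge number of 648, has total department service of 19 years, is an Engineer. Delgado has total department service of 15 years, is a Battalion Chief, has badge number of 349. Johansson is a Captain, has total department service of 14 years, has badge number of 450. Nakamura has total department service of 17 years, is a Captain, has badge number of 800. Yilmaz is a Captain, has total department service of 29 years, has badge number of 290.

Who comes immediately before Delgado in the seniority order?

Reyes

By badge number (lower first): Eriksen (198); then Yilmaz (290); then Reyes and Delgado (both 349); then Johansson (450); then Marchetti (648); then Nakamura (800); then Salazar (846).
Reyes and Delgado are each Battalion Chief, so the next rule applies.
Among Reyes and Delgado, by total department service (higher first): Reyes (23 years) before Delgado (15 years).
Order: Eriksen, Yilmaz, Reyes, Delgado, Johansson, Marchetti, Nakamura, Salazar.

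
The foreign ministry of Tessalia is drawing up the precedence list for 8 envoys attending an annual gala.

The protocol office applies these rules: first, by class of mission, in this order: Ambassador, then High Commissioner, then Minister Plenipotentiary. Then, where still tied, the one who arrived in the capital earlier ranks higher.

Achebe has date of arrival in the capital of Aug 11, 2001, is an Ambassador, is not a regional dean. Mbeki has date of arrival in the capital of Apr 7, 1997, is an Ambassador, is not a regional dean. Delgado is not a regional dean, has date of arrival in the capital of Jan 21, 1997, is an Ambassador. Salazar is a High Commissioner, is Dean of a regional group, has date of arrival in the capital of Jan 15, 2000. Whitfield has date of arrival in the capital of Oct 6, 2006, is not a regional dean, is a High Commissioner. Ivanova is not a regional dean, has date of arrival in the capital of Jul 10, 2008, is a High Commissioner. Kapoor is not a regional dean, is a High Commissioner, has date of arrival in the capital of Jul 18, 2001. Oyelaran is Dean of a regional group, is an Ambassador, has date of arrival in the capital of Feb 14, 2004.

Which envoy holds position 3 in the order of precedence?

By class of mission: Delgado, Mbeki, Achebe and Oyelaran (Ambassador); then Salazar, Kapoor, Whitfield and Ivanova (High Commissioner).
Among Delgado, Mbeki, Achebe and Oyelaran, by date of arrival in the capital (earlier first): Delgado (Jan 21, 1997) before Mbeki (Apr 7, 1997) before Achebe (Aug 11, 2001) before Oyelaran (Feb 14, 2004).
Among Salazar, Kapoor, Whitfield and Ivanova, by date of arrival in the capital (earlier first): Salazar (Jan 15, 2000) before Kapoor (Jul 18, 2001) before Whitfield (Oct 6, 2006) before Ivanova (Jul 10, 2008).
Order: Delgado, Mbeki, Achebe, Oyelaran, Salazar, Kapoor, Whitfield, Ivanova.

Achebe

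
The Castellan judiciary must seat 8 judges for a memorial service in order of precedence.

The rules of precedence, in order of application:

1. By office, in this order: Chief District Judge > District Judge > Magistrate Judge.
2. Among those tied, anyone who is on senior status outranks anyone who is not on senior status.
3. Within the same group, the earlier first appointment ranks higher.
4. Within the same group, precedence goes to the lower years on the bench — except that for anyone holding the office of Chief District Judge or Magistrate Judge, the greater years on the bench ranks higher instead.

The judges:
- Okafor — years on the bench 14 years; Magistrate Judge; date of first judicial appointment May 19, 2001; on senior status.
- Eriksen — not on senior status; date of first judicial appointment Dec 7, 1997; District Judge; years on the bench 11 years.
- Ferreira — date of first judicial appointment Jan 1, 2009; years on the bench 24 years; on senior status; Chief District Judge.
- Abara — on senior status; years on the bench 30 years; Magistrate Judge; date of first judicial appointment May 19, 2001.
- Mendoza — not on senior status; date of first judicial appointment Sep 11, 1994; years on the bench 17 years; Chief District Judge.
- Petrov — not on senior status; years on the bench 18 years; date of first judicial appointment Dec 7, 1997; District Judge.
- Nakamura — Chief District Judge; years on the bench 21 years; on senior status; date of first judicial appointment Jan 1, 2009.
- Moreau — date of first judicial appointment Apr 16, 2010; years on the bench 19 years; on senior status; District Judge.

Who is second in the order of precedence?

By office: Ferreira, Nakamura and Mendoza (Chief District Judge); then Moreau, Eriksen and Petrov (District Judge); then Abara and Okafor (Magistrate Judge).
Among Ferreira, Nakamura and Mendoza, on senior status before not on senior status: Ferreira and Nakamura (on senior status) before Mendoza (not on senior status).
Ferreira and Nakamura both have date of first judicial appointment Jan 1, 2009, so the next rule applies.
Among Ferreira and Nakamura, by years on the bench (higher first) (reversed rule for this group): Ferreira (24 years) before Nakamura (21 years).
Among Moreau, Eriksen and Petrov, on senior status before not on senior status: Moreau (on senior status) before Eriksen and Petrov (not on senior status).
Eriksen and Petrov both have date of first judicial appointment Dec 7, 1997, so the next rule applies.
Among Eriksen and Petrov, by years on the bench (lower first): Eriksen (11 years) before Petrov (18 years).
Abara and Okafor are each on senior status, so the next rule applies.
Abara and Okafor both have date of first judicial appointment May 19, 2001, so the next rule applies.
Among Abara and Okafor, by years on the bench (higher first) (reversed rule for this group): Abara (30 years) before Okafor (14 years).
Order: Ferreira, Nakamura, Mendoza, Moreau, Eriksen, Petrov, Abara, Okafor.

Nakamura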